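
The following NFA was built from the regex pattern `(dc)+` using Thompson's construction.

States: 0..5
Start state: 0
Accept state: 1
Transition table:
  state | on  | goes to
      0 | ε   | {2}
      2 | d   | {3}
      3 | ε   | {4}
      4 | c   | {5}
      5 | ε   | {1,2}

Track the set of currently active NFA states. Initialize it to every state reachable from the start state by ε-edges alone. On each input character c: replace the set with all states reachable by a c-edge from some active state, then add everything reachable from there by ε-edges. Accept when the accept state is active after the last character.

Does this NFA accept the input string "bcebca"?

start: ε-closure({0}) = {0,2}
'b' @ 1: {}  — dead — no transitions
rest 'cebca' ignored (set empty)
final: {}; accept 1 not in set

Answer: REJECT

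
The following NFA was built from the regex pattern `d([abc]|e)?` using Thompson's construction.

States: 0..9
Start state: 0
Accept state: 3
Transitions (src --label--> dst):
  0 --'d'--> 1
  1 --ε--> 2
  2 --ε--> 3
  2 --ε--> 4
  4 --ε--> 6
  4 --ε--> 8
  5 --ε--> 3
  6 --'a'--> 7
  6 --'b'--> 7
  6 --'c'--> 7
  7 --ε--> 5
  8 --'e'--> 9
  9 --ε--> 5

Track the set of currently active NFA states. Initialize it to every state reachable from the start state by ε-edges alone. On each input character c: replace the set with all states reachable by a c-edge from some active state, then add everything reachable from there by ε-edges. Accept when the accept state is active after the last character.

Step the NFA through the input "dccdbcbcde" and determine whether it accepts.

Answer: REJECT

Derivation:
start: ε-closure({0}) = {0}
'd' @ 1: {1,2,3,4,6,8}  (accept∈set)
'c' @ 2: {3,5,7}  (accept∈set)
'c' @ 3: {}  — state set empty
rest 'dbcbcde' ignored (set empty)
after full input: {}  (accept=3 not in)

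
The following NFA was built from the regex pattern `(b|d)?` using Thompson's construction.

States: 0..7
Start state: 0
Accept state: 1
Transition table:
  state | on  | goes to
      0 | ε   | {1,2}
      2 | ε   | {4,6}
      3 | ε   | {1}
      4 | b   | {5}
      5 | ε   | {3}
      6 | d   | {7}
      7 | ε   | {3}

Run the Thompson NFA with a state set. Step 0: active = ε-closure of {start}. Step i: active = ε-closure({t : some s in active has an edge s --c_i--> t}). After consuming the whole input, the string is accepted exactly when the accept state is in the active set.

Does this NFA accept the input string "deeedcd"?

Answer: REJECT

Trace:
start: ε-closure({0}) = {0,1,2,4,6}
'd' @ 1: {1,3,7}  ✓accept
'e' @ 2: {}  — state set empty
rest 'eedcd' ignored (set empty)
end set {} — state 1 not in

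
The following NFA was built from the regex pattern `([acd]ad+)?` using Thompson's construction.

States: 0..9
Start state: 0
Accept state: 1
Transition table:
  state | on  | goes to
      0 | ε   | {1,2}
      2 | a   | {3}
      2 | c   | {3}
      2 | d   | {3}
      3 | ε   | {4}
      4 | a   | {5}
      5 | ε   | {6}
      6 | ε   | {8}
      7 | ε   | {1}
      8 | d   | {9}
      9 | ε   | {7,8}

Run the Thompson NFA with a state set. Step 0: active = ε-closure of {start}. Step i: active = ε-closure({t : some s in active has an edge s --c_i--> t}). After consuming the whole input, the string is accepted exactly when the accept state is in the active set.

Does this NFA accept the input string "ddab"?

S₀ = ε-closure({0}) = {0,1,2}
'd' @ 1: {3,4}
'd' @ 2: {}  — no active states
rest 'ab' ignored (set empty)
final: {}; accept 1 not in set

Answer: REJECT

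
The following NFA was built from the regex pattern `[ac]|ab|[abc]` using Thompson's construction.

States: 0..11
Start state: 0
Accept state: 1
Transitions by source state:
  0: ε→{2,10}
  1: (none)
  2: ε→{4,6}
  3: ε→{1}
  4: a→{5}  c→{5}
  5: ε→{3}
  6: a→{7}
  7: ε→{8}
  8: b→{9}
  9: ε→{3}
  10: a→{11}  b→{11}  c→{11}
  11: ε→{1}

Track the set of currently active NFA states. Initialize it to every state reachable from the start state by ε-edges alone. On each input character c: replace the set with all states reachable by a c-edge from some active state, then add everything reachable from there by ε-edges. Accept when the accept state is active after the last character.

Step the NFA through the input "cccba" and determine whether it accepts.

Answer: REJECT

Steps:
start: ε-closure({0}) = {0,2,4,6,10}
'c' @ 1: {1,3,5,11}  [accepting]
'c' @ 2: {}  — no active states
rest 'cba' ignored (set empty)
end set {} — state 1 not in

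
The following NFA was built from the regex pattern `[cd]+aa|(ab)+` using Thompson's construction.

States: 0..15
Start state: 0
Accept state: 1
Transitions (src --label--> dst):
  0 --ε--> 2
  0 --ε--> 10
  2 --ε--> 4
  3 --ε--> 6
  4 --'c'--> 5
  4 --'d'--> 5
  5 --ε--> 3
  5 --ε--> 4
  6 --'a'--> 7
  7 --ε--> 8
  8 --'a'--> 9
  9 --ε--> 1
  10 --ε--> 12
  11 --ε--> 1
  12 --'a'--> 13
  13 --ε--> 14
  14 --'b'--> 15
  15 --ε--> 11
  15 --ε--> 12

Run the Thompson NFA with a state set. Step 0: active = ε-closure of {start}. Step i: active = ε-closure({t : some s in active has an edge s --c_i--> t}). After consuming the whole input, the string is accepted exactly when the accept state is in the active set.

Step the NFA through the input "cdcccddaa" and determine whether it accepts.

Answer: ACCEPT

Steps:
initial (ε-close {0}): {0,2,4,10,12}
'c' @ 1: {3,4,5,6}
'd' @ 2: {3,4,5,6}
'c' @ 3: {3,4,5,6}
'c' @ 4: {3,4,5,6}
'c' @ 5: {3,4,5,6}
'd' @ 6: {3,4,5,6}
'd' @ 7: {3,4,5,6}
'a' @ 8: {7,8}
'a' @ 9: {1,9}  ✓accept
final: {1,9}; accept 1 in set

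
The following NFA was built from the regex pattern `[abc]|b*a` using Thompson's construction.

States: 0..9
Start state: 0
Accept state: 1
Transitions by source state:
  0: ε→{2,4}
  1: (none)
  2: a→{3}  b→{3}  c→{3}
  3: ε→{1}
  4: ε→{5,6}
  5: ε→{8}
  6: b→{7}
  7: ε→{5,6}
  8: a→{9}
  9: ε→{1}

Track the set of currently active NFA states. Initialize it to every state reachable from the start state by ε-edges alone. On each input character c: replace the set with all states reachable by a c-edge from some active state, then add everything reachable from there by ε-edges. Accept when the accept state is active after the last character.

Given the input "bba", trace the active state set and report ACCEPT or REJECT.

Answer: ACCEPT

Steps:
S₀ = ε-closure({0}) = {0,2,4,5,6,8}
'b' @ 1: {1,3,5,6,7,8}  [accepting]
'b' @ 2: {5,6,7,8}
'a' @ 3: {1,9}  [accepting]
end set {1,9} — state 1 in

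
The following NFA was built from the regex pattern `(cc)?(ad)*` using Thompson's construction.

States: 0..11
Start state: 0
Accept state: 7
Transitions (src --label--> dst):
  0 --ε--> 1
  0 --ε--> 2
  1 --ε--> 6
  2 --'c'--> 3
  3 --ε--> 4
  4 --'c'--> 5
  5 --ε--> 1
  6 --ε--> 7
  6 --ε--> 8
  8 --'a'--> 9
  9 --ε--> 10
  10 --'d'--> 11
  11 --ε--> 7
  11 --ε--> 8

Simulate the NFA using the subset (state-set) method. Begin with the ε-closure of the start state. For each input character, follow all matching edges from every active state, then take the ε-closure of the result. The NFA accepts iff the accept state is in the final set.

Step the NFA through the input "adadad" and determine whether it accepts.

start: ε-closure({0}) = {0,1,2,6,7,8}
'a' @ 1: {9,10}
'd' @ 2: {7,8,11}  ✓accept
'a' @ 3: {9,10}
'd' @ 4: {7,8,11}  ✓accept
'a' @ 5: {9,10}
'd' @ 6: {7,8,11}  ✓accept
after full input: {7,8,11}  (accept=7 in)

Answer: ACCEPT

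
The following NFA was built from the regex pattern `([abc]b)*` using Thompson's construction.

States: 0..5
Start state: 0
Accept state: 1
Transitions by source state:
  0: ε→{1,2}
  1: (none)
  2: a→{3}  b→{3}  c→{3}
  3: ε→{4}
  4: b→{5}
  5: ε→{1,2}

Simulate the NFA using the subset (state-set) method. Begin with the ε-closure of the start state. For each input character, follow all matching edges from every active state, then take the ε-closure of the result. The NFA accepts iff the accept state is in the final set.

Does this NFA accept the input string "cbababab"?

Answer: ACCEPT

Trace:
S₀ = ε-closure({0}) = {0,1,2}
'c' @ 1: {3,4}
'b' @ 2: {1,2,5}  ✓accept
'a' @ 3: {3,4}
'b' @ 4: {1,2,5}  ✓accept
'a' @ 5: {3,4}
'b' @ 6: {1,2,5}  ✓accept
'a' @ 7: {3,4}
'b' @ 8: {1,2,5}  ✓accept
final: {1,2,5}; accept 1 in set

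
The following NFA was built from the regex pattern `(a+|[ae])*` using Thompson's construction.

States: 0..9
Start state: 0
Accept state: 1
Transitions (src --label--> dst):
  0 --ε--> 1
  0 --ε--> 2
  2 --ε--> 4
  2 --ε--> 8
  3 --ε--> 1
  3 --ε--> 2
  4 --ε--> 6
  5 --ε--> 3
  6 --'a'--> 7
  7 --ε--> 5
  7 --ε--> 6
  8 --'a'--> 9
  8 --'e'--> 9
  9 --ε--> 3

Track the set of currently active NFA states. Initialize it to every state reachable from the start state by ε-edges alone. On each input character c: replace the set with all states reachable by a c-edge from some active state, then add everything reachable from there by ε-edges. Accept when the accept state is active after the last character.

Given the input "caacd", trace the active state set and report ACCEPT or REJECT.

Answer: REJECT

Derivation:
initial (ε-close {0}): {0,1,2,4,6,8}
'c' @ 1: {}  — state set empty
rest 'aacd' ignored (set empty)
after full input: {}  (accept=1 not in)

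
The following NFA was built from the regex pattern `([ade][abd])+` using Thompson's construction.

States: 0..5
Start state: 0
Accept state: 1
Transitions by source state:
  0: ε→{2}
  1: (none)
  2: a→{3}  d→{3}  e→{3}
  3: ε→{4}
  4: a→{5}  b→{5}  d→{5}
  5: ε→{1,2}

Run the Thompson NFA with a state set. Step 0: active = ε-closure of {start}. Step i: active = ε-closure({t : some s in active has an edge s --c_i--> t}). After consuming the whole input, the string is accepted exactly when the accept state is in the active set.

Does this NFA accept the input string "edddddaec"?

Answer: REJECT

Trace:
initial (ε-close {0}): {0,2}
'e' @ 1: {3,4}
'd' @ 2: {1,2,5}  ✓accept
'd' @ 3: {3,4}
'd' @ 4: {1,2,5}  ✓accept
'd' @ 5: {3,4}
'd' @ 6: {1,2,5}  ✓accept
'a' @ 7: {3,4}
'e' @ 8: {}  — no active states
rest 'c' ignored (set empty)
end set {} — state 1 not in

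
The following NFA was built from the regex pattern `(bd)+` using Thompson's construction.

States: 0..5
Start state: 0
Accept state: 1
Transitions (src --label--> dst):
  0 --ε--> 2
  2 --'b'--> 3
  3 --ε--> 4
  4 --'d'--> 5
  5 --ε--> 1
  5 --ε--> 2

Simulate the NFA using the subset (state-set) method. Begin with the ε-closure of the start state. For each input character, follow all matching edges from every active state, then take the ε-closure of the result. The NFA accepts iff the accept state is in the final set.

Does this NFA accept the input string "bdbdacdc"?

Answer: REJECT

Steps:
S₀ = ε-closure({0}) = {0,2}
'b' @ 1: {3,4}
'd' @ 2: {1,2,5}  (accept∈set)
'b' @ 3: {3,4}
'd' @ 4: {1,2,5}  (accept∈set)
'a' @ 5: {}  — state set empty
rest 'cdc' ignored (set empty)
end set {} — state 1 not in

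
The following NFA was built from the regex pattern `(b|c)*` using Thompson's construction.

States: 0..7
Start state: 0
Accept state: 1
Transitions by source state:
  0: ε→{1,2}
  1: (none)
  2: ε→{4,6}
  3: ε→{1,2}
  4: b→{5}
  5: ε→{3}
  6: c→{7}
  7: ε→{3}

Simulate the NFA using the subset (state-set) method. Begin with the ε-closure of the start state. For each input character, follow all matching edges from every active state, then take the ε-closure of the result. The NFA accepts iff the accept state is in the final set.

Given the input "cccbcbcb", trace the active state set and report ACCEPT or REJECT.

Answer: ACCEPT

Steps:
S₀ = ε-closure({0}) = {0,1,2,4,6}
'c' @ 1: {1,2,3,4,6,7}  [accepting]
'c' @ 2: {1,2,3,4,6,7}  [accepting]
'c' @ 3: {1,2,3,4,6,7}  [accepting]
'b' @ 4: {1,2,3,4,5,6}  [accepting]
'c' @ 5: {1,2,3,4,6,7}  [accepting]
'b' @ 6: {1,2,3,4,5,6}  [accepting]
'c' @ 7: {1,2,3,4,6,7}  [accepting]
'b' @ 8: {1,2,3,4,5,6}  [accepting]
end set {1,2,3,4,5,6} — state 1 in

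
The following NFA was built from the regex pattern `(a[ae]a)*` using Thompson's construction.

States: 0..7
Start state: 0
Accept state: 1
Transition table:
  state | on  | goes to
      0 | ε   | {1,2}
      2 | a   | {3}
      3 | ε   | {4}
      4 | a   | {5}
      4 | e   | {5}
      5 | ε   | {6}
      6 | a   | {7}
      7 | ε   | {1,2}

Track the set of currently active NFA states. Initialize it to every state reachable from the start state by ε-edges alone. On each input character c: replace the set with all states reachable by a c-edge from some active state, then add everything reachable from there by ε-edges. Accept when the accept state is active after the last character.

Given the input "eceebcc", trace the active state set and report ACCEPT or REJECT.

initial (ε-close {0}): {0,1,2}
'e' @ 1: {}  — dead — no transitions
rest 'ceebcc' ignored (set empty)
end set {} — state 1 not in

Answer: REJECT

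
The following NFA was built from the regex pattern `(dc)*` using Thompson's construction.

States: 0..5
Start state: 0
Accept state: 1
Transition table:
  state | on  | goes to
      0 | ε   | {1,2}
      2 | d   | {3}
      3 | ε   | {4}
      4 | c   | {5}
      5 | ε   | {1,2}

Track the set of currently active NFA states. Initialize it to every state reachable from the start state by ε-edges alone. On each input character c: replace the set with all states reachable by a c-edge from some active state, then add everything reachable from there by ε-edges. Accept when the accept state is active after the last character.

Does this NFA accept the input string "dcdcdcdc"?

Answer: ACCEPT

Steps:
start: ε-closure({0}) = {0,1,2}
'd' @ 1: {3,4}
'c' @ 2: {1,2,5}  (accept∈set)
'd' @ 3: {3,4}
'c' @ 4: {1,2,5}  (accept∈set)
'd' @ 5: {3,4}
'c' @ 6: {1,2,5}  (accept∈set)
'd' @ 7: {3,4}
'c' @ 8: {1,2,5}  (accept∈set)
final: {1,2,5}; accept 1 in set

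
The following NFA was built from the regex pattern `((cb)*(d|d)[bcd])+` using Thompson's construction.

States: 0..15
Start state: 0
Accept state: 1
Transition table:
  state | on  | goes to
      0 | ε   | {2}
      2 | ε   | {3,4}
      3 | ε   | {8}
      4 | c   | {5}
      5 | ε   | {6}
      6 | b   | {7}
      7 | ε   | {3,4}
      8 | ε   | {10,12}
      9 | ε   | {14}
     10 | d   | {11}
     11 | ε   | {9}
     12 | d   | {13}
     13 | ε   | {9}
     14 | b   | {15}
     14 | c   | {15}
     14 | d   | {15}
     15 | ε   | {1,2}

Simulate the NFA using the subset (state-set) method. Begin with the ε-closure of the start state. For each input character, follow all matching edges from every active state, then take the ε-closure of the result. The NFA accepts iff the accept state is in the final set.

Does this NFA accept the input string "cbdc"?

start: ε-closure({0}) = {0,2,3,4,8,10,12}
'c' @ 1: {5,6}
'b' @ 2: {3,4,7,8,10,12}
'd' @ 3: {9,11,13,14}
'c' @ 4: {1,2,3,4,8,10,12,15}  (accept∈set)
end set {1,2,3,4,8,10,12,15} — state 1 in

Answer: ACCEPT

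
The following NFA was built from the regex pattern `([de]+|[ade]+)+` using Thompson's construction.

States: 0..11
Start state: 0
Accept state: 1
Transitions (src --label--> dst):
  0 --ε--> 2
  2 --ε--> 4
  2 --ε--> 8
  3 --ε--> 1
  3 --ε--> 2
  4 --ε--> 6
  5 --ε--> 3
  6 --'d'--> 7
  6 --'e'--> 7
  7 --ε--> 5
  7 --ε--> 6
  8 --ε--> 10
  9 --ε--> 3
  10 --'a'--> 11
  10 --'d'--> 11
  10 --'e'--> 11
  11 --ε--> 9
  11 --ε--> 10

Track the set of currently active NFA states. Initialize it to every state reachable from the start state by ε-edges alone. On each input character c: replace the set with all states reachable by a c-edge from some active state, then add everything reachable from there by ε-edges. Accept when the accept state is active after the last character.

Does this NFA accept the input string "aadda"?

start: ε-closure({0}) = {0,2,4,6,8,10}
'a' @ 1: {1,2,3,4,6,8,9,10,11}  ✓accept
'a' @ 2: {1,2,3,4,6,8,9,10,11}  ✓accept
'd' @ 3: {1,2,3,4,5,6,7,8,9,10,11}  ✓accept
'd' @ 4: {1,2,3,4,5,6,7,8,9,10,11}  ✓accept
'a' @ 5: {1,2,3,4,6,8,9,10,11}  ✓accept
final: {1,2,3,4,6,8,9,10,11}; accept 1 in set

Answer: ACCEPT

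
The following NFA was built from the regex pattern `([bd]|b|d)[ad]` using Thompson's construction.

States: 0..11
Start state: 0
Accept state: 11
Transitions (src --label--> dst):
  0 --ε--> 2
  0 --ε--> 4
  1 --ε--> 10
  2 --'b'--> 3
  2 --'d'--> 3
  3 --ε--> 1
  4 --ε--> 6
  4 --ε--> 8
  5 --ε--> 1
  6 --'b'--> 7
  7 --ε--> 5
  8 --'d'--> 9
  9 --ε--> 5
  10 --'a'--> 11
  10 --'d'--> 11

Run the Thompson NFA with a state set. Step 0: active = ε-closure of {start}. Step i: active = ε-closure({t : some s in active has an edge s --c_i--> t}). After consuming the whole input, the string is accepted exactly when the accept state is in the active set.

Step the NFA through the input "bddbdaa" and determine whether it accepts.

S₀ = ε-closure({0}) = {0,2,4,6,8}
'b' @ 1: {1,3,5,7,10}
'd' @ 2: {11}  (accept∈set)
'd' @ 3: {}  — state set empty
rest 'bdaa' ignored (set empty)
end set {} — state 11 not in

Answer: REJECT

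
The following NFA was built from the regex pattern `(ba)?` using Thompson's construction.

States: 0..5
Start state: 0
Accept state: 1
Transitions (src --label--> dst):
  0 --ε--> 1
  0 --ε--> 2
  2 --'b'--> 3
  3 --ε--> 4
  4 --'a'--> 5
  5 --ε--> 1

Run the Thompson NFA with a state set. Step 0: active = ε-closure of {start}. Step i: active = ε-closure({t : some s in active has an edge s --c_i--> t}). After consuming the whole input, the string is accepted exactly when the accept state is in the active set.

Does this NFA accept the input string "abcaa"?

Answer: REJECT

Steps:
initial (ε-close {0}): {0,1,2}
'a' @ 1: {}  — dead — no transitions
rest 'bcaa' ignored (set empty)
final: {}; accept 1 not in set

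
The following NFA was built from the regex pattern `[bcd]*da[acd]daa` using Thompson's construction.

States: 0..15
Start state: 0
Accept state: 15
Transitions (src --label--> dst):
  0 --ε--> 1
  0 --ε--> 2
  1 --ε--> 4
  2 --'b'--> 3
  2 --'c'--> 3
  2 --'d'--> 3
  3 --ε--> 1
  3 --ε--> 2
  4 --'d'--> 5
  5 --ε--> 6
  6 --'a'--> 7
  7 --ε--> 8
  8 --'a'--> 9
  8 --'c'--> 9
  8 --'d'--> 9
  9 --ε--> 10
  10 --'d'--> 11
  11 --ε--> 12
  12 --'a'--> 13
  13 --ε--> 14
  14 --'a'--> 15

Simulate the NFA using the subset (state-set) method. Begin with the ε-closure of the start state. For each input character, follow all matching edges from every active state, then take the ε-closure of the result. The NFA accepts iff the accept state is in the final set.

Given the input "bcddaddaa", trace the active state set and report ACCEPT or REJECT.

Answer: ACCEPT

Steps:
S₀ = ε-closure({0}) = {0,1,2,4}
'b' @ 1: {1,2,3,4}
'c' @ 2: {1,2,3,4}
'd' @ 3: {1,2,3,4,5,6}
'd' @ 4: {1,2,3,4,5,6}
'a' @ 5: {7,8}
'd' @ 6: {9,10}
'd' @ 7: {11,12}
'a' @ 8: {13,14}
'a' @ 9: {15}  ✓accept
end set {15} — state 15 in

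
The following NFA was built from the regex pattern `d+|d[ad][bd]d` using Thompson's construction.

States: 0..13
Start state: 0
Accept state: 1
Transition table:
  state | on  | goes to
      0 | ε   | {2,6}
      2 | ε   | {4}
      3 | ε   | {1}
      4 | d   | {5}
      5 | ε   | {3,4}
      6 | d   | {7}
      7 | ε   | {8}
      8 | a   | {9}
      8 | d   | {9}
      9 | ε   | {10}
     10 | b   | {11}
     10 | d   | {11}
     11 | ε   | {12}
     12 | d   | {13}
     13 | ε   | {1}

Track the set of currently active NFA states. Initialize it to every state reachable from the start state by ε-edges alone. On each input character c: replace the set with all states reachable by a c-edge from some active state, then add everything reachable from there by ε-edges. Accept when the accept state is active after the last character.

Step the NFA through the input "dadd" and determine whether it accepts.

Answer: ACCEPT

Steps:
initial (ε-close {0}): {0,2,4,6}
'd' @ 1: {1,3,4,5,7,8}  (accept∈set)
'a' @ 2: {9,10}
'd' @ 3: {11,12}
'd' @ 4: {1,13}  (accept∈set)
end set {1,13} — state 1 in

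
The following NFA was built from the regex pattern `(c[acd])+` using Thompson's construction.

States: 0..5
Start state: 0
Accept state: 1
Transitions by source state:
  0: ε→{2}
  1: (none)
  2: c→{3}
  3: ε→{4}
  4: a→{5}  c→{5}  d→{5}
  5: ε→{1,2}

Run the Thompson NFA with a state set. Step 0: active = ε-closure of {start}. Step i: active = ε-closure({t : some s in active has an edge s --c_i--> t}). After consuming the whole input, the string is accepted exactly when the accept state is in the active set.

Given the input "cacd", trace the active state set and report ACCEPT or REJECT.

start: ε-closure({0}) = {0,2}
'c' @ 1: {3,4}
'a' @ 2: {1,2,5}  [accepting]
'c' @ 3: {3,4}
'd' @ 4: {1,2,5}  [accepting]
after full input: {1,2,5}  (accept=1 in)

Answer: ACCEPT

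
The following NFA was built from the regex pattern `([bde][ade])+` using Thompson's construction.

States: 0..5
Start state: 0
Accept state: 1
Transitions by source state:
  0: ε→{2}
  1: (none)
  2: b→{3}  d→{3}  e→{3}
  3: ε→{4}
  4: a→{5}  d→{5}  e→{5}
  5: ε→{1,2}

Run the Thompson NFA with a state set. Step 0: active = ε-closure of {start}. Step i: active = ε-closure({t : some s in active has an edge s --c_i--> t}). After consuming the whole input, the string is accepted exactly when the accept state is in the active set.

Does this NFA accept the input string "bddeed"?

Answer: ACCEPT

Steps:
initial (ε-close {0}): {0,2}
'b' @ 1: {3,4}
'd' @ 2: {1,2,5}  (accept∈set)
'd' @ 3: {3,4}
'e' @ 4: {1,2,5}  (accept∈set)
'e' @ 5: {3,4}
'd' @ 6: {1,2,5}  (accept∈set)
after full input: {1,2,5}  (accept=1 in)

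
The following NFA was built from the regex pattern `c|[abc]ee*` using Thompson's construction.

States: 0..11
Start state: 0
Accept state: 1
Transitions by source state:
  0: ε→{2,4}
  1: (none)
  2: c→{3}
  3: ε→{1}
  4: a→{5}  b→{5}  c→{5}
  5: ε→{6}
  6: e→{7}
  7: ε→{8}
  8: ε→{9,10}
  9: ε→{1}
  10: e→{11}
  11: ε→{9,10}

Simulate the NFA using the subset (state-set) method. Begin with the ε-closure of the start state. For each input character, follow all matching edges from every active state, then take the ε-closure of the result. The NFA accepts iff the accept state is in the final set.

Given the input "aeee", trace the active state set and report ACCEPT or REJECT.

Answer: ACCEPT

Trace:
start: ε-closure({0}) = {0,2,4}
'a' @ 1: {5,6}
'e' @ 2: {1,7,8,9,10}  ✓accept
'e' @ 3: {1,9,10,11}  ✓accept
'e' @ 4: {1,9,10,11}  ✓accept
final: {1,9,10,11}; accept 1 in set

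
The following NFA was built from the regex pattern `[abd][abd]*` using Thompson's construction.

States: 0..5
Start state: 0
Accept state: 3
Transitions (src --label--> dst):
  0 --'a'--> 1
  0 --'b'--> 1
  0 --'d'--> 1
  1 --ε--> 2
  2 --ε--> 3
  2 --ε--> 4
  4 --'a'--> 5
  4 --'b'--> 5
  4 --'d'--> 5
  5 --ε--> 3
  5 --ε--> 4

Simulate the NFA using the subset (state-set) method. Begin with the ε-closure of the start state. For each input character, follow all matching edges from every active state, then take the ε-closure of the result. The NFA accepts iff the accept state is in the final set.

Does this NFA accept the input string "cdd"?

start: ε-closure({0}) = {0}
'c' @ 1: {}  — dead — no transitions
rest 'dd' ignored (set empty)
end set {} — state 3 not in

Answer: REJECT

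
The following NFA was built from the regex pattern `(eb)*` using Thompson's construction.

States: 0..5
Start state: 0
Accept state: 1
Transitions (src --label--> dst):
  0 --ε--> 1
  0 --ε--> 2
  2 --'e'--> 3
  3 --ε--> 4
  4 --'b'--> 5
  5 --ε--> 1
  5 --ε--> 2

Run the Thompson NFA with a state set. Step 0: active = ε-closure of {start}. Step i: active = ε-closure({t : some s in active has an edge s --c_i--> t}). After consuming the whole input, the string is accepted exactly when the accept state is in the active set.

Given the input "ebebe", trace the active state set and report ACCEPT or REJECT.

Answer: REJECT

Derivation:
initial (ε-close {0}): {0,1,2}
'e' @ 1: {3,4}
'b' @ 2: {1,2,5}  ✓accept
'e' @ 3: {3,4}
'b' @ 4: {1,2,5}  ✓accept
'e' @ 5: {3,4}
after full input: {3,4}  (accept=1 not in)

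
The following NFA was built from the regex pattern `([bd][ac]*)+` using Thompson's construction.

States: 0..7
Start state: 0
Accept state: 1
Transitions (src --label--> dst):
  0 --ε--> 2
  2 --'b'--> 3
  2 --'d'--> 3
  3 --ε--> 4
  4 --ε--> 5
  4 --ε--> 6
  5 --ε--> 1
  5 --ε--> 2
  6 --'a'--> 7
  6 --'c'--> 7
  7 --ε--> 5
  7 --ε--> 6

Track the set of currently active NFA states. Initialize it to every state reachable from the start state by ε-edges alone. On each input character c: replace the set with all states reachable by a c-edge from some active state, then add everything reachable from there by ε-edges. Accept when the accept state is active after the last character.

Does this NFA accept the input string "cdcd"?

initial (ε-close {0}): {0,2}
'c' @ 1: {}  — dead — no transitions
rest 'dcd' ignored (set empty)
final: {}; accept 1 not in set

Answer: REJECT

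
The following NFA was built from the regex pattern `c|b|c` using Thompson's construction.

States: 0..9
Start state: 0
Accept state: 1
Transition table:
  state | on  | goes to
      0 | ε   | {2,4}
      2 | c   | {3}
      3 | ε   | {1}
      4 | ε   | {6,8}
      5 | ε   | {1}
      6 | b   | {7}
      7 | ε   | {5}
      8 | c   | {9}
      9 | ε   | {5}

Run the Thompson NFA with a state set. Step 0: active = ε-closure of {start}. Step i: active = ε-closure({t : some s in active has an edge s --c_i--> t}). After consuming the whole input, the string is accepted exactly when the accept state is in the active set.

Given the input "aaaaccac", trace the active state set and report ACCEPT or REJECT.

initial (ε-close {0}): {0,2,4,6,8}
'a' @ 1: {}  — state set empty
rest 'aaaccac' ignored (set empty)
after full input: {}  (accept=1 not in)

Answer: REJECT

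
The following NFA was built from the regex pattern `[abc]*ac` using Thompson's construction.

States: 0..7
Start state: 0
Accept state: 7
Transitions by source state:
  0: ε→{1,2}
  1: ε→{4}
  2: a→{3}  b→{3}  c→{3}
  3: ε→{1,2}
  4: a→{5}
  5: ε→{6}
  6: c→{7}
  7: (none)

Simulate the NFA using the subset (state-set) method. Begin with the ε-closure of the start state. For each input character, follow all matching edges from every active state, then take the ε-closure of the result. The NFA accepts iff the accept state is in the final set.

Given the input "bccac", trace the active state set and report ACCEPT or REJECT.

Answer: ACCEPT

Derivation:
S₀ = ε-closure({0}) = {0,1,2,4}
'b' @ 1: {1,2,3,4}
'c' @ 2: {1,2,3,4}
'c' @ 3: {1,2,3,4}
'a' @ 4: {1,2,3,4,5,6}
'c' @ 5: {1,2,3,4,7}  (accept∈set)
after full input: {1,2,3,4,7}  (accept=7 in)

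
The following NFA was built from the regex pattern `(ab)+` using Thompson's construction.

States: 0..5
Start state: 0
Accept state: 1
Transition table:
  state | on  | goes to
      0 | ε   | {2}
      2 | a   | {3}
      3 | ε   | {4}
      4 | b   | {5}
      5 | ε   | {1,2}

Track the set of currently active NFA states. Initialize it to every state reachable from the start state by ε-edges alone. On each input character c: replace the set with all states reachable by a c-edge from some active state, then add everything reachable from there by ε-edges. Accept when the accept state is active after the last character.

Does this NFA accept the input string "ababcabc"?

start: ε-closure({0}) = {0,2}
'a' @ 1: {3,4}
'b' @ 2: {1,2,5}  [accepting]
'a' @ 3: {3,4}
'b' @ 4: {1,2,5}  [accepting]
'c' @ 5: {}  — dead — no transitions
rest 'abc' ignored (set empty)
end set {} — state 1 not in

Answer: REJECT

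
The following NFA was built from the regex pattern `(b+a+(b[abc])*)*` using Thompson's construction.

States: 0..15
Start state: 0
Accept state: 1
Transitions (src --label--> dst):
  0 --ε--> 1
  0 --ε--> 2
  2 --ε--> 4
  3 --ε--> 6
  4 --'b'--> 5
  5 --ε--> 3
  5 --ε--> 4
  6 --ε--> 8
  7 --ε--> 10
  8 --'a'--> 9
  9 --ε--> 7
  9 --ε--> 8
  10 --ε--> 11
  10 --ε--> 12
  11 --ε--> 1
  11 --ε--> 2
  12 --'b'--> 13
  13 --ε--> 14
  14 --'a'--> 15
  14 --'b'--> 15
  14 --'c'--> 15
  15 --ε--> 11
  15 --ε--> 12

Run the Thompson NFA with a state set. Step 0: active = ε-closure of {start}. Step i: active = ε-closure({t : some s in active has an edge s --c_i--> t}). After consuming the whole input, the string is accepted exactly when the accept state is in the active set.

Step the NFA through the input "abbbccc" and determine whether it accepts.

S₀ = ε-closure({0}) = {0,1,2,4}
'a' @ 1: {}  — state set empty
rest 'bbbccc' ignored (set empty)
end set {} — state 1 not in

Answer: REJECT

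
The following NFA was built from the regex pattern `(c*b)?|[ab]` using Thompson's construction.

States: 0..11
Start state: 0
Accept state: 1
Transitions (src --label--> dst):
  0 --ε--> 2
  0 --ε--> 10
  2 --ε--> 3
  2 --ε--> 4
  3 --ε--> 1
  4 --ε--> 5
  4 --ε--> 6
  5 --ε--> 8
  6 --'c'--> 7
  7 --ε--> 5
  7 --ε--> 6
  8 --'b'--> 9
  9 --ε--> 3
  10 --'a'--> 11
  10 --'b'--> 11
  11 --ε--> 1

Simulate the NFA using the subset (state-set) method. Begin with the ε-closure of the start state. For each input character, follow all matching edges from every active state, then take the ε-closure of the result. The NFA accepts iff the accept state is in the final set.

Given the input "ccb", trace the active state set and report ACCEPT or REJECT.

initial (ε-close {0}): {0,1,2,3,4,5,6,8,10}
'c' @ 1: {5,6,7,8}
'c' @ 2: {5,6,7,8}
'b' @ 3: {1,3,9}  ✓accept
final: {1,3,9}; accept 1 in set

Answer: ACCEPT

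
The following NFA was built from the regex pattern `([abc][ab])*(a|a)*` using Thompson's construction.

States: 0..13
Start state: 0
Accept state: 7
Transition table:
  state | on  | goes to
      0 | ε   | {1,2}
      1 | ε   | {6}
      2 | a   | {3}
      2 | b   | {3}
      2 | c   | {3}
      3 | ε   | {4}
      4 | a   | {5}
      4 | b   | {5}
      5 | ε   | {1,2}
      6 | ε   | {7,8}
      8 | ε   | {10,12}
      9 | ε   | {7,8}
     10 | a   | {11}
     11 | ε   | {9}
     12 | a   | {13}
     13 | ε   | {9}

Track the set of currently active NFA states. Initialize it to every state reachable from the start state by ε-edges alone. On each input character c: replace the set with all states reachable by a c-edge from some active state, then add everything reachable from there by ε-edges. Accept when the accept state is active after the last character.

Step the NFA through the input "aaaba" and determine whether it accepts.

Answer: ACCEPT

Steps:
start: ε-closure({0}) = {0,1,2,6,7,8,10,12}
'a' @ 1: {3,4,7,8,9,10,11,12,13}  (accept∈set)
'a' @ 2: {1,2,5,6,7,8,9,10,11,12,13}  (accept∈set)
'a' @ 3: {3,4,7,8,9,10,11,12,13}  (accept∈set)
'b' @ 4: {1,2,5,6,7,8,10,12}  (accept∈set)
'a' @ 5: {3,4,7,8,9,10,11,12,13}  (accept∈set)
end set {3,4,7,8,9,10,11,12,13} — state 7 in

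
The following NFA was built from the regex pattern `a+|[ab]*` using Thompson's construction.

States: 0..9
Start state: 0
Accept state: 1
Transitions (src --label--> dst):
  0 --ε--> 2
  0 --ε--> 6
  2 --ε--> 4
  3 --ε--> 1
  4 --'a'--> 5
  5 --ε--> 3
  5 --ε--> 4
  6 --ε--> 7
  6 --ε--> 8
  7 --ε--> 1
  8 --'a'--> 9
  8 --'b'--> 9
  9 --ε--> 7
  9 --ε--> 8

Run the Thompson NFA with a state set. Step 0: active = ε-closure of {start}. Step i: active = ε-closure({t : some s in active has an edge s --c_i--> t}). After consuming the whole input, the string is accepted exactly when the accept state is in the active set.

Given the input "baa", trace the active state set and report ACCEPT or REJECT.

Answer: ACCEPT

Derivation:
initial (ε-close {0}): {0,1,2,4,6,7,8}
'b' @ 1: {1,7,8,9}  ✓accept
'a' @ 2: {1,7,8,9}  ✓accept
'a' @ 3: {1,7,8,9}  ✓accept
end set {1,7,8,9} — state 1 in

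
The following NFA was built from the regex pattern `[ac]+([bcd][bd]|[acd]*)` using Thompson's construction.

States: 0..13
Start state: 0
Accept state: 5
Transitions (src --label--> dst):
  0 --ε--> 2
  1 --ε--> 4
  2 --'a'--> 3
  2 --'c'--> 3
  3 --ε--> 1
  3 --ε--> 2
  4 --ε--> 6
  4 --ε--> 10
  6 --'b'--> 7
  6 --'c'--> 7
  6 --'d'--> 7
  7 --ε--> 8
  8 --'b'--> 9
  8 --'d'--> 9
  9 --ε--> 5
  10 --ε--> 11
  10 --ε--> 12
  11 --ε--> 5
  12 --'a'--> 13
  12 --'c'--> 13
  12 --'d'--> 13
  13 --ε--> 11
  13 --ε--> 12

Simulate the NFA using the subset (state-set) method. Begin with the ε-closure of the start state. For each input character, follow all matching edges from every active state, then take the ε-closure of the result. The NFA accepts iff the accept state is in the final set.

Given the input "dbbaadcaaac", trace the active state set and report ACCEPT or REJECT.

start: ε-closure({0}) = {0,2}
'd' @ 1: {}  — state set empty
rest 'bbaadcaaac' ignored (set empty)
end set {} — state 5 not in

Answer: REJECT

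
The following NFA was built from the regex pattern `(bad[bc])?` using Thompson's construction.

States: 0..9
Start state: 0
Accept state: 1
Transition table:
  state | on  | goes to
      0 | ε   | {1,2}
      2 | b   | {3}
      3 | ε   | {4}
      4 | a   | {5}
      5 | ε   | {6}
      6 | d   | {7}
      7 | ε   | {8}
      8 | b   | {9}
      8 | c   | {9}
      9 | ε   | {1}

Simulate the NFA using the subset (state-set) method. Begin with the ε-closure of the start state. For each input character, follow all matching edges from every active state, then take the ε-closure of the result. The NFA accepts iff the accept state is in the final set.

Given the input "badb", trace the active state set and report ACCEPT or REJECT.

initial (ε-close {0}): {0,1,2}
'b' @ 1: {3,4}
'a' @ 2: {5,6}
'd' @ 3: {7,8}
'b' @ 4: {1,9}  (accept∈set)
after full input: {1,9}  (accept=1 in)

Answer: ACCEPT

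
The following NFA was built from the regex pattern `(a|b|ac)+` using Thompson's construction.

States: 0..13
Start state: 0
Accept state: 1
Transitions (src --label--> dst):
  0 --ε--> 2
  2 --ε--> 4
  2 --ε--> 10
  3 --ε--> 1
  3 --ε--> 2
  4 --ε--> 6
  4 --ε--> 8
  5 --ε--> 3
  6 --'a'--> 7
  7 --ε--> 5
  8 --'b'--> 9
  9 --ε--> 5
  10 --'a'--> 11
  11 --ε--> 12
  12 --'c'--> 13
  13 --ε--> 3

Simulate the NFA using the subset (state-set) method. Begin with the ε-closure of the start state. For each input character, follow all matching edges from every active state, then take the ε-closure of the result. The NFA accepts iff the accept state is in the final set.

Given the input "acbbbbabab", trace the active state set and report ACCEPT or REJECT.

start: ε-closure({0}) = {0,2,4,6,8,10}
'a' @ 1: {1,2,3,4,5,6,7,8,10,11,12}  ✓accept
'c' @ 2: {1,2,3,4,6,8,10,13}  ✓accept
'b' @ 3: {1,2,3,4,5,6,8,9,10}  ✓accept
'b' @ 4: {1,2,3,4,5,6,8,9,10}  ✓accept
'b' @ 5: {1,2,3,4,5,6,8,9,10}  ✓accept
'b' @ 6: {1,2,3,4,5,6,8,9,10}  ✓accept
'a' @ 7: {1,2,3,4,5,6,7,8,10,11,12}  ✓accept
'b' @ 8: {1,2,3,4,5,6,8,9,10}  ✓accept
'a' @ 9: {1,2,3,4,5,6,7,8,10,11,12}  ✓accept
'b' @ 10: {1,2,3,4,5,6,8,9,10}  ✓accept
end set {1,2,3,4,5,6,8,9,10} — state 1 in

Answer: ACCEPT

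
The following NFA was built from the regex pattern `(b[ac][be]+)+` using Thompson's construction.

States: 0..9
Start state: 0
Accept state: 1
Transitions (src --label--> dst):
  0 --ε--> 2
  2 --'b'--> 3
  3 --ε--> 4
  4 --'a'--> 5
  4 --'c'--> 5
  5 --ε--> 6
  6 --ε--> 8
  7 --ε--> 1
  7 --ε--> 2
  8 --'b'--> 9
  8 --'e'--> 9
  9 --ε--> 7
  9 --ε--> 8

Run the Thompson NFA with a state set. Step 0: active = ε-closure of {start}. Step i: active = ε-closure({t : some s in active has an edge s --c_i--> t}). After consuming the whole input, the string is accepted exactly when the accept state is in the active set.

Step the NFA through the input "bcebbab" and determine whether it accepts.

start: ε-closure({0}) = {0,2}
'b' @ 1: {3,4}
'c' @ 2: {5,6,8}
'e' @ 3: {1,2,7,8,9}  (accept∈set)
'b' @ 4: {1,2,3,4,7,8,9}  (accept∈set)
'b' @ 5: {1,2,3,4,7,8,9}  (accept∈set)
'a' @ 6: {5,6,8}
'b' @ 7: {1,2,7,8,9}  (accept∈set)
end set {1,2,7,8,9} — state 1 in

Answer: ACCEPT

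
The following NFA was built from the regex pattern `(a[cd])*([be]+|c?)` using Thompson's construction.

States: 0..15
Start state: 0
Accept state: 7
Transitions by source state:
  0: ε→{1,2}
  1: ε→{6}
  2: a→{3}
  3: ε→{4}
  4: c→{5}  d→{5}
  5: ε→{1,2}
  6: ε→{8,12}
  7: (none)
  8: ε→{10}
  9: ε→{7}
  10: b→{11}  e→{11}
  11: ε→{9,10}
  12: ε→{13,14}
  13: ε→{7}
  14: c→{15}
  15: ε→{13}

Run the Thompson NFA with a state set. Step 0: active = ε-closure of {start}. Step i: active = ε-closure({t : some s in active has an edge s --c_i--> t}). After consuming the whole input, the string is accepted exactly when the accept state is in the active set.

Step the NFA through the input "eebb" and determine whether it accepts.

start: ε-closure({0}) = {0,1,2,6,7,8,10,12,13,14}
'e' @ 1: {7,9,10,11}  ✓accept
'e' @ 2: {7,9,10,11}  ✓accept
'b' @ 3: {7,9,10,11}  ✓accept
'b' @ 4: {7,9,10,11}  ✓accept
end set {7,9,10,11} — state 7 in

Answer: ACCEPT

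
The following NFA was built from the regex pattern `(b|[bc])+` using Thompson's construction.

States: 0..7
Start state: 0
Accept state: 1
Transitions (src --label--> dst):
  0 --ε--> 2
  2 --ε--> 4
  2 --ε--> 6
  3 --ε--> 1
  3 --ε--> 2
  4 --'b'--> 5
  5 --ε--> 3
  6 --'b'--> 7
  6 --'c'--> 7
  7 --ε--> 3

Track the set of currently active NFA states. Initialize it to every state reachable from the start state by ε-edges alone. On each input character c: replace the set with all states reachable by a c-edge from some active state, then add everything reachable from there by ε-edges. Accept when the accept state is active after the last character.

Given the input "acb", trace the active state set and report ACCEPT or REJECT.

S₀ = ε-closure({0}) = {0,2,4,6}
'a' @ 1: {}  — dead — no transitions
rest 'cb' ignored (set empty)
end set {} — state 1 not in

Answer: REJECT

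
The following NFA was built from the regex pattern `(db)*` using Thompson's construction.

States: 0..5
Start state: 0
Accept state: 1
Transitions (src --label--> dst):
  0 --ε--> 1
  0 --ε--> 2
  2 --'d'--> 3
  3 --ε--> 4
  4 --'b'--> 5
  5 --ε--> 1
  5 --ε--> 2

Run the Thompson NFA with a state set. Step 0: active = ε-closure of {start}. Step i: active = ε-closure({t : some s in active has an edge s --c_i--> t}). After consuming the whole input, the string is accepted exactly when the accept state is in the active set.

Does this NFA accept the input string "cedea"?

Answer: REJECT

Steps:
initial (ε-close {0}): {0,1,2}
'c' @ 1: {}  — dead — no transitions
rest 'edea' ignored (set empty)
end set {} — state 1 not in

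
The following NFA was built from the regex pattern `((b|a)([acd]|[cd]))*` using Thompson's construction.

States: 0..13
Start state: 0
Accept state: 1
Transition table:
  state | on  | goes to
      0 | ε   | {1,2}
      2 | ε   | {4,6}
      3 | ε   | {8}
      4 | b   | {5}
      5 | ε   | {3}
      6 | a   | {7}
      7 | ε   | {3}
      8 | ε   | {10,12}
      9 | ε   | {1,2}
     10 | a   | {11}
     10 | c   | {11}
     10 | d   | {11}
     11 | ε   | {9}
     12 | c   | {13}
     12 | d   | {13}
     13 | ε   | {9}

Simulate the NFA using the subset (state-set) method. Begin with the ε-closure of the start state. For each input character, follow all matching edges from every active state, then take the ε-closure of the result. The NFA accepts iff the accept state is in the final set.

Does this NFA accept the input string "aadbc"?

Answer: REJECT

Trace:
start: ε-closure({0}) = {0,1,2,4,6}
'a' @ 1: {3,7,8,10,12}
'a' @ 2: {1,2,4,6,9,11}  (accept∈set)
'd' @ 3: {}  — no active states
rest 'bc' ignored (set empty)
after full input: {}  (accept=1 not in)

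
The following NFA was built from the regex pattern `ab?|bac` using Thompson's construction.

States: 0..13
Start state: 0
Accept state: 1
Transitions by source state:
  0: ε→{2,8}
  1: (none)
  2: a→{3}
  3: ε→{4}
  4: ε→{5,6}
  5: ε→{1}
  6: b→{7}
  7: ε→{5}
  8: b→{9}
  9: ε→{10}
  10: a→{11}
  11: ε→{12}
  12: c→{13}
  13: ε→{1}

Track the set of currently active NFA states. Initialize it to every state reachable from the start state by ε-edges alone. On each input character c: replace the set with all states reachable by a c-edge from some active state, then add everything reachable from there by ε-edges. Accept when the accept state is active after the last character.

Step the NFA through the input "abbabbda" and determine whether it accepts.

Answer: REJECT

Derivation:
start: ε-closure({0}) = {0,2,8}
'a' @ 1: {1,3,4,5,6}  ✓accept
'b' @ 2: {1,5,7}  ✓accept
'b' @ 3: {}  — state set empty
rest 'abbda' ignored (set empty)
final: {}; accept 1 not in set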